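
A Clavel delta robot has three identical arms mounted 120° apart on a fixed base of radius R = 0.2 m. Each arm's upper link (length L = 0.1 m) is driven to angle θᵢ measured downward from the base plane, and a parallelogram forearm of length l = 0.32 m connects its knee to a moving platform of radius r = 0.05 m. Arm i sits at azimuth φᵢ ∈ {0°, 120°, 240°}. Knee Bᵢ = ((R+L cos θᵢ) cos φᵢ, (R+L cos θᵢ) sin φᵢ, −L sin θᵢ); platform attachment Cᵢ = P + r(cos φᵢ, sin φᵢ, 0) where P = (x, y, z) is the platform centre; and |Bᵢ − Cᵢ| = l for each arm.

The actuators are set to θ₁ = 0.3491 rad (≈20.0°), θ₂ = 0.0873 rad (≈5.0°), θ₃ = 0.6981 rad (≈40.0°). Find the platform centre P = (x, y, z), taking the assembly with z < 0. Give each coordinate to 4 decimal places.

(0.0051, 0.0413, -0.2431)

φ1=0.0°: virtual centre (0.2440, 0.0000, -0.0342), radius l
arm 2 at φ=120.0°: ρ2 = 0.2496;  centre 2 = (-0.1248, 0.2162, -0.0087)
arm 3 at φ=240.0°: ρ3 = 0.2266;  centre 3 = (-0.1133, -0.1962, -0.0643)
subtract pairs → two planes through P
[-0.7376 0.4324 0.0510]·P = 0.0017;  [-0.7145 -0.3925 -0.0601]·P = -0.0052
Cramer: x(z) = 0.0027-0.0100z;  y(z) = 0.0084-0.1350z
quadratic in z: (1.0183)z²+(0.0710)z+(-0.0429)=0, √Δ=0.4241 → z ∈ {-0.2431, 0.1734}; z = -0.2431 (taking z<0)
x = 0.0051, y = 0.0413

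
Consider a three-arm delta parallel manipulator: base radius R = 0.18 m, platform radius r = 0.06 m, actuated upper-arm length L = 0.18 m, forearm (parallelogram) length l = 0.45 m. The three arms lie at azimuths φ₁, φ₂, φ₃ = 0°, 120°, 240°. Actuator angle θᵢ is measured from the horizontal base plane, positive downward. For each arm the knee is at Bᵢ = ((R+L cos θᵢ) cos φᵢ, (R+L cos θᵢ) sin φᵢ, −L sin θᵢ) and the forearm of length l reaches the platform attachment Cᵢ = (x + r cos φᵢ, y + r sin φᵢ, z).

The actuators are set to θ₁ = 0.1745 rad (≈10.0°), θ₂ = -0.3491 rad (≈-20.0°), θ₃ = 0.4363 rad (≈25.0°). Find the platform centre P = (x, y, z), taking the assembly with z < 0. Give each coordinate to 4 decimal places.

(-0.0150, 0.0960, -0.3408)

S1 = (0.2973·cos0.0°, 0.2973·sin0.0°, -0.0313) = (0.2973, 0.0000, -0.0313)
φ2=120.0°: virtual centre (-0.1446, 0.2504, 0.0616), radius l
S3 = (0.2831·cos240.0°, 0.2831·sin240.0°, -0.0761) = (-0.1416, -0.2452, -0.0761)
subtract pairs → two planes through P
linear system: -0.8837x+0.5008y = -0.0019−0.1856z; -0.8777x+-0.4904y = -0.0034−-0.0896z
det = 0.8729;  x = 0.0030+0.0529z,  y = 0.0015+-0.2774z
quadratic in z: (1.0797)z²+(0.0306)z+(-0.1150)=0, √Δ=0.7053 → z ∈ {-0.3408, 0.3124}; z = -0.3408 (taking z<0)
x = -0.0150, y = 0.0960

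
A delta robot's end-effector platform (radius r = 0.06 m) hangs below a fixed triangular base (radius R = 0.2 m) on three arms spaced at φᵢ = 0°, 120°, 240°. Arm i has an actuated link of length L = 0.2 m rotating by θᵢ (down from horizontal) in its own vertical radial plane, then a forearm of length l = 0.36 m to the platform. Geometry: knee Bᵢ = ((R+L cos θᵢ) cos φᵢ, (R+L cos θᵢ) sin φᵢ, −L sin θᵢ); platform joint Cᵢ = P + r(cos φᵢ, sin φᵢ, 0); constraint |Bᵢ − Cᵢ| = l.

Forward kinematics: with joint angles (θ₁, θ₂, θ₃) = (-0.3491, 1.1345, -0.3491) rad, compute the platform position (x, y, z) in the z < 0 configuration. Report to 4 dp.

φ1=0.0°: virtual centre (0.3279, 0.0000, 0.0684), radius l
φ2=120.0°: virtual centre (-0.1123, 0.1944, -0.1813), radius l
arm 3 at φ=240.0°: e+L cos θ3 = 0.3279;  centre 3 = (-0.1640, -0.2840, 0.0684)
eliminate P² terms by subtracting sphere 1 from 2 and 3
plane₁₂: -0.8804x+0.3889y+-0.4994z = -0.0290
Cramer: x(z) = 0.0186-0.3213z;  y(z) = -0.0323+0.5566z
into |P−centre ₁|² = l²: 1.4130z² + 0.0260z + -0.0282 = 0;  Δ = 0.1601;  z = -0.1508 or 0.1324 → z<0 root = -0.1508
x = 0.0671, y = -0.1162

(0.0671, -0.1162, -0.1508)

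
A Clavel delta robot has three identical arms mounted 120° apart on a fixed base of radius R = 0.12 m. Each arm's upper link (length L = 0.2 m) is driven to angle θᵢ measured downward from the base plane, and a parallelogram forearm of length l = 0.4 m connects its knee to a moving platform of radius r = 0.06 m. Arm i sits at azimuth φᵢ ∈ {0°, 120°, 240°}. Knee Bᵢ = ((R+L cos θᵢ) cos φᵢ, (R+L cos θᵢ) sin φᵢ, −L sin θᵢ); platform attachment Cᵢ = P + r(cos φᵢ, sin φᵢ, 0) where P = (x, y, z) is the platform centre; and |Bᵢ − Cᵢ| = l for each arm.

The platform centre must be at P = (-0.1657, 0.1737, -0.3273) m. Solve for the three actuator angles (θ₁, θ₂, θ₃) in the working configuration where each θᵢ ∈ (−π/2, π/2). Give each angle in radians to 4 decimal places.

θ₁ = 1.0472, θ₂ = -0.3490, θ₃ = 0.7852

arm 1 (φ=0.0°): x'=-0.1657, y'=0.1737
  e−x'=0.2257;  (l²−L²−(e−x')²−y'²−z²)/2L = -0.1706
  θ1 = atan2(B,A) + arccos(C/0.3976) = 1.0472
arm 2 (φ=120.0°): x'=0.2333, y'=0.0567
  A=-0.1733, B=-0.3273, C=(l²−L²−A²−y'²−z²)/(2L)=-0.0509
  √(A²+B²)=0.3703;  θ2 = -2.0577+1.7087 ≈ -0.3490
rotate P by −φ3: (-0.0676, -0.2304, -0.3273)
  A cos θ + B sin θ = C:  0.1276·cos θ + -0.3273·sin θ = -0.1412
  γ=atan2(-0.3273,0.1276)=-1.1991;  ψ=arccos(-0.4018)=1.9843;  θ3=γ+ψ≈0.7852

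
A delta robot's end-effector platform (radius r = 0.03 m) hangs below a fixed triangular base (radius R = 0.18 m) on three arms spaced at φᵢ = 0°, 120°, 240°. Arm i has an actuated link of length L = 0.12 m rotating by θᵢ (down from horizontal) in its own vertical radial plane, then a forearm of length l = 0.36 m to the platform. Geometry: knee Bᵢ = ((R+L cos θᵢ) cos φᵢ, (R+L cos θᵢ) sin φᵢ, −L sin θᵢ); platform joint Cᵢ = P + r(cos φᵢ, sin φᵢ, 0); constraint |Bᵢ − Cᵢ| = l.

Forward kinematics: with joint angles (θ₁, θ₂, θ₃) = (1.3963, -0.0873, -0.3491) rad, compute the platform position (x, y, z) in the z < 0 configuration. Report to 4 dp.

(-0.1646, -0.0155, -0.2479)

O1 = (0.1708·cos0.0°, 0.1708·sin0.0°, -0.1182) = (0.1708, 0.0000, -0.1182)
O2 = (0.2695·cos120.0°, 0.2695·sin120.0°, 0.0105) = (-0.1348, 0.2334, 0.0105)
φ3=240.0°: virtual centre (-0.1314, -0.2276, 0.0410), radius l
subtract pairs → two planes through P
linear system: -0.6112x+0.4669y = 0.0296−0.2573z; -0.6044x+-0.4551y = 0.0276−0.3184z
Cramer: x(z) = -0.0470+0.4743z;  y(z) = 0.0019+0.0698z
into |P−O₁|² = l²: 1.2298z² + 0.0300z + -0.0682 = 0;  Δ = 0.3362;  z = -0.2479 or 0.2236 → z<0 root = -0.2479
x = -0.1646, y = -0.0155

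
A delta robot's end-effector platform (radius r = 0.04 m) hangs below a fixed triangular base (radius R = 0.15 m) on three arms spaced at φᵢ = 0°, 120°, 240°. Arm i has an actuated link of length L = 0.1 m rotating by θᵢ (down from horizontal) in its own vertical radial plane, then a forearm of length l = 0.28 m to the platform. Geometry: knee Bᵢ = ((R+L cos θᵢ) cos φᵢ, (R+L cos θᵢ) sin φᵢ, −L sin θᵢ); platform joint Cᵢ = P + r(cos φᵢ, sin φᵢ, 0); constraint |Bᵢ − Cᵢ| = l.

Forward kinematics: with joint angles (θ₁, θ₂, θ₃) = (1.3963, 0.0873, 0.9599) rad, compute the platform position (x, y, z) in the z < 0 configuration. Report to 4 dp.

(-0.0881, 0.0677, -0.2640)

arm 1 at φ=0.0°: (R−r)+L cos θ1 = 0.1274;  centre 1 = (0.1274, 0.0000, -0.0985)
arm 2 at φ=120.0°: (R−r)+L cos θ2 = 0.2096;  centre 2 = (-0.1048, 0.1815, -0.0087)
centre 3 = (0.1674·cos240.0°, 0.1674·sin240.0°, -0.0819) = (-0.0837, -0.1449, -0.0819)
eliminate P² terms by subtracting sphere 1 from 2 and 3
plane₁₂: -0.4643x+0.3631y+0.1795z = 0.0181
Cramer: x(z) = -0.0293+0.2226z;  y(z) = 0.0123-0.2098z
into |P−centre ₁|² = l²: 1.0936z² + 0.1220z + -0.0440 = 0;  Δ = 0.2074;  z = -0.2640 or 0.1524 → z<0 root = -0.2640
x = -0.0881, y = 0.0677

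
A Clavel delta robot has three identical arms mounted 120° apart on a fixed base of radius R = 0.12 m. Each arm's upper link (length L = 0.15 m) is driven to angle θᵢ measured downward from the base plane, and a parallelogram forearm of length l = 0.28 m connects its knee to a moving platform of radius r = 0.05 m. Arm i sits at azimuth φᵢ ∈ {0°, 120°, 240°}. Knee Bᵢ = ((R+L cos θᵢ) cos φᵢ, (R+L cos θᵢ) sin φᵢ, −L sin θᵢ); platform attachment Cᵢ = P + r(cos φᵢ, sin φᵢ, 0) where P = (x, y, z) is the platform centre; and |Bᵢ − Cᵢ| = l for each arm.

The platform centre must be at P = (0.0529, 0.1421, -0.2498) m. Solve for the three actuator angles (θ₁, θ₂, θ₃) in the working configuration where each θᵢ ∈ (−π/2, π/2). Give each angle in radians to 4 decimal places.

rotate P by −φ1: (0.0529, 0.1421, -0.2498)
  A=0.0171, B=-0.2498, C=(l²−L²−A²−y'²−z²)/(2L)=-0.0899
  θ1 = atan2(B,A) + arccos(C/0.2504) = 0.4358
arm 2 (φ=120.0°): x'=0.0966, y'=-0.1169
  A cos θ + B sin θ = C:  -0.0266·cos θ + -0.2498·sin θ = -0.0696
  √(A²+B²)=0.2512;  θ2 = -1.6769+1.8513 ≈ 0.1744
rotate P by −φ3: (-0.1495, -0.0252, -0.2498)
  A=0.2195, B=-0.2498, C=(l²−L²−A²−y'²−z²)/(2L)=-0.1844
  θ3 = atan2(B,A) + arccos(C/0.3325) = 1.3088

θ₁ = 0.4358, θ₂ = 0.1744, θ₃ = 1.3088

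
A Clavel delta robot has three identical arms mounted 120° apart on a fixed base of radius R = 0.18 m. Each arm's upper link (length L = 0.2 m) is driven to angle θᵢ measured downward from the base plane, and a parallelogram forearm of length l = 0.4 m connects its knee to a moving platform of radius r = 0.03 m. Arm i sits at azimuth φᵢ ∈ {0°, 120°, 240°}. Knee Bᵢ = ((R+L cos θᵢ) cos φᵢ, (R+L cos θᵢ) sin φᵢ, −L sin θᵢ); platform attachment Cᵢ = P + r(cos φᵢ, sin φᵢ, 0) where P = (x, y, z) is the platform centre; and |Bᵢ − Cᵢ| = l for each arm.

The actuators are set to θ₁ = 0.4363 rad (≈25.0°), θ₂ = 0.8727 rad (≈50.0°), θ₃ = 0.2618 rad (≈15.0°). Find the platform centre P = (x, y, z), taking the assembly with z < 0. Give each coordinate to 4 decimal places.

(0.0230, -0.0809, -0.3262)

S1 = (0.3313·cos0.0°, 0.3313·sin0.0°, -0.0845) = (0.3313, 0.0000, -0.0845)
arm 2 at φ=120.0°: e+L cos θ2 = 0.2786;  S2 = (-0.1393, 0.2412, -0.1532)
arm 3 at φ=240.0°: e+L cos θ3 = 0.3432;  S3 = (-0.1716, -0.2972, -0.0518)
subtract pairs → two planes through P
plane₁₂: -0.9411x+0.4825y+-0.1374z = -0.0158
det = 1.0446;  x = 0.0073+-0.0479z,  y = -0.0184+0.1913z
into |P−S₁|² = l²: 1.0389z² + 0.1930z + -0.0476 = 0;  Δ = 0.2350;  z = -0.3262 or 0.1404 → z<0 root = -0.3262
x = 0.0230, y = -0.0809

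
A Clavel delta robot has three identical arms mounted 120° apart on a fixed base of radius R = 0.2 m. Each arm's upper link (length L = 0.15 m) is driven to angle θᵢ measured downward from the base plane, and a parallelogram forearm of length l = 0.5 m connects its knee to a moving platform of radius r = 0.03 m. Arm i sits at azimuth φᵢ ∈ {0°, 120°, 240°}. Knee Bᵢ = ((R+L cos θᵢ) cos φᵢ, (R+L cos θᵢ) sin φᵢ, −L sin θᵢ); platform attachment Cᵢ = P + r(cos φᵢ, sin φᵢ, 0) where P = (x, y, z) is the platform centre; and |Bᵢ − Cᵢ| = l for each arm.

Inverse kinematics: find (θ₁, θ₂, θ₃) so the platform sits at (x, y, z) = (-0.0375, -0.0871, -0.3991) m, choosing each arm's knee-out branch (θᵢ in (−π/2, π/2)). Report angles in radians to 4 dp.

θ₁ = 0.3488, θ₂ = 0.4362, θ₃ = -0.3493

φ1=0.0° → target in arm frame (-0.0375, -0.0871)
  A cos θ + B sin θ = C:  0.2075·cos θ + -0.3991·sin θ = 0.0586
  √(A²+B²)=0.4498;  θ1 = -1.0913+1.4402 ≈ 0.3488
φ2=120.0° → target in arm frame (-0.0567, 0.0760)
  e−x'=0.2267;  (l²−L²−(e−x')²−y'²−z²)/2L = 0.0369
  √(A²+B²)=0.4590;  θ2 = -1.0543+1.4904 ≈ 0.4362
rotate P by −φ3: (0.0942, 0.0111, -0.3991)
  e−x'=0.0758;  (l²−L²−(e−x')²−y'²−z²)/2L = 0.2078
  γ=atan2(-0.3991,0.0758)=-1.3831;  ψ=arccos(0.5116)=1.0338;  θ3=γ+ψ≈-0.3493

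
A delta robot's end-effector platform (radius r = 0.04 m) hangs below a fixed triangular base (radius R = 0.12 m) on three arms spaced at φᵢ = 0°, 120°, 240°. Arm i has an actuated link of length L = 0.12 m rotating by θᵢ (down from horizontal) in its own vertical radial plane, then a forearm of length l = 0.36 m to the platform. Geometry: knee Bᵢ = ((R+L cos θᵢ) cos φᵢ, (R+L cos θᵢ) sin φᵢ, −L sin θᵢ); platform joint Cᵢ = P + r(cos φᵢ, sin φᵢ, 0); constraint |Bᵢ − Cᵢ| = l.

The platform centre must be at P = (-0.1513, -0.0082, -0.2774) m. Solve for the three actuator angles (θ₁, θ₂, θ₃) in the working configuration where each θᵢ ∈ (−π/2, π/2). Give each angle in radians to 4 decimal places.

φ1=0.0° → target in arm frame (-0.1513, -0.0082)
  A cos θ + B sin θ = C:  0.2313·cos θ + -0.2774·sin θ = -0.0638
  γ=atan2(-0.2774,0.2313)=-0.8758;  ψ=arccos(-0.1767)=1.7484;  θ1=γ+ψ≈0.8727
φ2=120.0° → target in arm frame (0.0685, 0.1351)
  A cos θ + B sin θ = C:  0.0115·cos θ + -0.2774·sin θ = 0.0827
  γ=atan2(-0.2774,0.0115)=-1.5295;  ψ=arccos(0.2980)=1.2682;  θ2=γ+ψ≈-0.2614
arm 3 (φ=240.0°): x'=0.0828, y'=-0.1269
  A cos θ + B sin θ = C:  -0.0028·cos θ + -0.2774·sin θ = 0.0922
  θ3 = atan2(B,A) + arccos(C/0.2774) = -0.3488

θ₁ = 0.8727, θ₂ = -0.2614, θ₃ = -0.3488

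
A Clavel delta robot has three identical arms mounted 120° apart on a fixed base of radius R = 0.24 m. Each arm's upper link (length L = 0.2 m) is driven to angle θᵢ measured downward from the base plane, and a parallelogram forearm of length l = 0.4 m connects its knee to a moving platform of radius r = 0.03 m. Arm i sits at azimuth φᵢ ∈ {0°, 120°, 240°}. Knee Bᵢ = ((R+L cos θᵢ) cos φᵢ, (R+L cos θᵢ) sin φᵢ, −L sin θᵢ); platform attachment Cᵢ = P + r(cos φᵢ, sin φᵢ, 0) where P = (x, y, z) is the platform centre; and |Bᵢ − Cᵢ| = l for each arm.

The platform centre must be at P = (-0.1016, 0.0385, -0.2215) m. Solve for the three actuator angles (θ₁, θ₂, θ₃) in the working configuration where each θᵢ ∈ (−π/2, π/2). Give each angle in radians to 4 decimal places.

arm 1 (φ=0.0°): x'=-0.1016, y'=0.0385
  A cos θ + B sin θ = C:  0.3116·cos θ + -0.2215·sin θ = -0.0691
  √(A²+B²)=0.3823;  θ1 = -0.6180+1.7525 ≈ 1.1346
rotate P by −φ2: (0.0841, 0.0687, -0.2215)
  e−x'=0.1259;  (l²−L²−(e−x')²−y'²−z²)/2L = 0.1259
  √(A²+B²)=0.2548;  θ2 = -1.0541+1.0538 ≈ -0.0003
rotate P by −φ3: (0.0175, -0.1072, -0.2215)
  A=0.1925, B=-0.2215, C=(l²−L²−A²−y'²−z²)/(2L)=0.0559
  √(A²+B²)=0.2935;  θ3 = -0.8552+1.3791 ≈ 0.5239

θ₁ = 1.1346, θ₂ = -0.0003, θ₃ = 0.5239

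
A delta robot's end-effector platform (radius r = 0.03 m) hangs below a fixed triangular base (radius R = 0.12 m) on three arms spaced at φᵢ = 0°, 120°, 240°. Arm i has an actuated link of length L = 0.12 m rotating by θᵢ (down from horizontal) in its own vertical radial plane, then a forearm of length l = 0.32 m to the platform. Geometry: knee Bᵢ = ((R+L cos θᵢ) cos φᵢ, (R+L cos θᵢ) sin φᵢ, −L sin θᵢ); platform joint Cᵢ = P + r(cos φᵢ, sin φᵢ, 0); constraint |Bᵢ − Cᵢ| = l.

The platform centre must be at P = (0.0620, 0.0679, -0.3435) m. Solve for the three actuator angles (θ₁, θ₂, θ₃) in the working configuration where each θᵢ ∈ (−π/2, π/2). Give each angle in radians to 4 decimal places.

θ₁ = 0.5234, θ₂ = 0.6979, θ₃ = 1.2218

arm 1 (φ=0.0°): x'=0.0620, y'=0.0679
  A=0.0280, B=-0.3435, C=(l²−L²−A²−y'²−z²)/(2L)=-0.1474
  γ=atan2(-0.3435,0.0280)=-1.4895;  ψ=arccos(-0.4278)=2.0129;  θ1=γ+ψ≈0.5234
arm 2 (φ=120.0°): x'=0.0278, y'=-0.0876
  A=0.0622, B=-0.3435, C=(l²−L²−A²−y'²−z²)/(2L)=-0.1731
  θ2 = atan2(B,A) + arccos(C/0.3491) = 0.6979
φ3=240.0° → target in arm frame (-0.0898, 0.0197)
  A=0.1798, B=-0.3435, C=(l²−L²−A²−y'²−z²)/(2L)=-0.2613
  √(A²+B²)=0.3877;  θ3 = -1.0886+2.3103 ≈ 1.2218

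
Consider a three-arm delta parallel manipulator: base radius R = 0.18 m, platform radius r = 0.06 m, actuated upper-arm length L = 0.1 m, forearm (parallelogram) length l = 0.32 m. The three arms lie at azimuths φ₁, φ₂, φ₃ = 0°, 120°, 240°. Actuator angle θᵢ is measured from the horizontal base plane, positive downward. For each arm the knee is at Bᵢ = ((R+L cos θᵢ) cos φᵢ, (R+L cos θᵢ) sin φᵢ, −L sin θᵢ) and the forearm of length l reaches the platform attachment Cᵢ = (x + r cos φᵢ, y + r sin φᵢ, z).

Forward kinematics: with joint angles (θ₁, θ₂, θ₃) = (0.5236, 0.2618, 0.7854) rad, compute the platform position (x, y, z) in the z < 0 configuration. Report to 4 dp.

S1 = (0.2066·cos0.0°, 0.2066·sin0.0°, -0.0500) = (0.2066, 0.0000, -0.0500)
φ2=120.0°: virtual centre (-0.1083, 0.1876, -0.0259), radius l
arm 3 at φ=240.0°: ρ3 = 0.1907;  S3 = (-0.0954, -0.1652, -0.0707)
|S₂|²−|S₁|² = 0.0024;  |S₃|²−|S₁|² = -0.0038
linear system: -0.6298x+0.3751y = 0.0024−0.0482z; -0.6039x+-0.3303y = -0.0038−-0.0414z
det = 0.4346;  x = 0.0015+0.0009z,  y = 0.0089+-0.1271z
into |P−S₁|² = l²: 1.0161z² + 0.0974z + -0.0577 = 0;  Δ = 0.2442;  z = -0.2911 or 0.1952 → z<0 root = -0.2911
x = 0.0012, y = 0.0458

(0.0012, 0.0458, -0.2911)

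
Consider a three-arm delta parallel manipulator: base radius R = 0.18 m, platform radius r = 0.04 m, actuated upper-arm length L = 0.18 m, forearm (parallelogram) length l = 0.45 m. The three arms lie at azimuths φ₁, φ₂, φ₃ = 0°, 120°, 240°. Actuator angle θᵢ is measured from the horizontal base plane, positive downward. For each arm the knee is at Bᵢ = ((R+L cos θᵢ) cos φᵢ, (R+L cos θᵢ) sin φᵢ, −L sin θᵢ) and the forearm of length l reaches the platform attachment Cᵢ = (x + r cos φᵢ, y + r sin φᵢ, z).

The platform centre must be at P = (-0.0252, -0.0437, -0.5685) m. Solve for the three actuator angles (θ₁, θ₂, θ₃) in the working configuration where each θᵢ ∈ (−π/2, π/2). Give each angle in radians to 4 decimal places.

rotate P by −φ1: (-0.0252, -0.0437, -0.5685)
  A cos θ + B sin θ = C:  0.1652·cos θ + -0.5685·sin θ = -0.5064
  √(A²+B²)=0.5920;  θ1 = -1.2880+2.5970 ≈ 1.3090
φ2=120.0° → target in arm frame (-0.0252, 0.0437)
  e−x'=0.1652;  (l²−L²−(e−x')²−y'²−z²)/2L = -0.5064
  θ2 = atan2(B,A) + arccos(C/0.5920) = 1.3091
arm 3 (φ=240.0°): x'=0.0504, y'=0.0000
  e−x'=0.0896;  (l²−L²−(e−x')²−y'²−z²)/2L = -0.4475
  γ=atan2(-0.5685,0.0896)=-1.4146;  ψ=arccos(-0.7776)=2.4617;  θ3=γ+ψ≈1.0471

θ₁ = 1.3090, θ₂ = 1.3091, θ₃ = 1.0471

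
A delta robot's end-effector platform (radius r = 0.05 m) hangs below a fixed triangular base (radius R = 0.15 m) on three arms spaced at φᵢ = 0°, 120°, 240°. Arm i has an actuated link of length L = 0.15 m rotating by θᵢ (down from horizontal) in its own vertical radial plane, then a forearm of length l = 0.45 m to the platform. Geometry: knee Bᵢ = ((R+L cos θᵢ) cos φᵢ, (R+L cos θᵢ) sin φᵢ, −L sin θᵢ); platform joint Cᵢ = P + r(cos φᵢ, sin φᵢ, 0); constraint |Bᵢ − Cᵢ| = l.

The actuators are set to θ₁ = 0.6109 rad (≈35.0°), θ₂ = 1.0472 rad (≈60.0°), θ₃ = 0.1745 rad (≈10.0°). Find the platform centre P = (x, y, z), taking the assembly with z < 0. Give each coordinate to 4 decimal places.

arm 1 at φ=0.0°: e+L cos θ1 = 0.2229;  S1 = (0.2229, 0.0000, -0.0860)
φ2=120.0°: virtual centre (-0.0875, 0.1516, -0.1299), radius l
S3 = (0.2477·cos240.0°, 0.2477·sin240.0°, -0.0260) = (-0.1239, -0.2145, -0.0260)
subtract pairs → two planes through P
plane₁₂: -0.6207x+0.3031y+-0.0877z = -0.0096
Cramer: x(z) = 0.0055-0.0027z;  y(z) = -0.0204+0.2840z
sphere 1 gives Az²+Bz+C=0 with A=1.0806, B=0.1616, C=-0.1474;  B²−4AC=0.6633;  roots -0.4516, 0.3020;  negative root z = -0.4516
x = 0.0067, y = -0.1487

(0.0067, -0.1487, -0.4516)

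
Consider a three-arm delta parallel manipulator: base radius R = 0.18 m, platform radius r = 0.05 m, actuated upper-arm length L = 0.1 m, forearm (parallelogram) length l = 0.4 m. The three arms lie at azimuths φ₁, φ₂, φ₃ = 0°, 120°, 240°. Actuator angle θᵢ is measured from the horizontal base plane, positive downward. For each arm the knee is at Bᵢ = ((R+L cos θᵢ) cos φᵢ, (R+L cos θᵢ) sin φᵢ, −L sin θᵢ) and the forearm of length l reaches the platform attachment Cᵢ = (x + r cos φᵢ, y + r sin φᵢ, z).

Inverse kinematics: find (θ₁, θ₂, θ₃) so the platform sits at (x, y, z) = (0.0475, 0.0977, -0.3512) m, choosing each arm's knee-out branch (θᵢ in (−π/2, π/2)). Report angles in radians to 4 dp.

rotate P by −φ1: (0.0475, 0.0977, -0.3512)
  e−x'=0.0825;  (l²−L²−(e−x')²−y'²−z²)/2L = 0.0515
  γ=atan2(-0.3512,0.0825)=-1.3401;  ψ=arccos(0.1429)=1.4275;  θ1=γ+ψ≈0.0874
φ2=120.0° → target in arm frame (0.0609, -0.0900)
  e−x'=0.0691;  (l²−L²−(e−x')²−y'²−z²)/2L = 0.0689
  √(A²+B²)=0.3579;  θ2 = -1.3764+1.3771 ≈ 0.0007
φ3=240.0° → target in arm frame (-0.1084, -0.0077)
  A=0.2384, B=-0.3512, C=(l²−L²−A²−y'²−z²)/(2L)=-0.1511
  γ=atan2(-0.3512,0.2384)=-0.9745;  ψ=arccos(-0.3560)=1.9347;  θ3=γ+ψ≈0.9602

θ₁ = 0.0874, θ₂ = 0.0007, θ₃ = 0.9602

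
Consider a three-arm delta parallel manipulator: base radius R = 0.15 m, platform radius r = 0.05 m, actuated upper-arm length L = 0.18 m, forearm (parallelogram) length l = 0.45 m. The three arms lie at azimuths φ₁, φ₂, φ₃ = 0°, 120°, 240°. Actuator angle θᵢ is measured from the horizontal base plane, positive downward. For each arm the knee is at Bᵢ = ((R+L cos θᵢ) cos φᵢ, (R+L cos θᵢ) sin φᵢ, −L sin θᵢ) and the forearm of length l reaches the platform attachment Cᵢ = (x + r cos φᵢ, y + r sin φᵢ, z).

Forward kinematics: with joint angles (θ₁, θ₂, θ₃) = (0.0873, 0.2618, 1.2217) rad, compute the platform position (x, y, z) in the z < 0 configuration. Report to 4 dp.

(0.1338, 0.1802, -0.4015)

S1 = (0.2793·cos0.0°, 0.2793·sin0.0°, -0.0157) = (0.2793, 0.0000, -0.0157)
arm 2 at φ=120.0°: (R−r)+L cos θ2 = 0.2739;  S2 = (-0.1369, 0.2372, -0.0466)
S3 = (0.1616·cos240.0°, 0.1616·sin240.0°, -0.1691) = (-0.0808, -0.1399, -0.1691)
subtract pairs → two planes through P
linear system: -0.8325x+0.4744y = -0.0011−-0.0618z; -0.7202x+-0.2798y = -0.0235−-0.3069z
det = 0.5746;  x = 0.0200+-0.2834z,  y = 0.0328+-0.3672z
into |P−S₁|² = l²: 1.2152z² + 0.1544z + -0.1339 = 0;  Δ = 0.6748;  z = -0.4015 or 0.2745 → z<0 root = -0.4015
x = 0.1338, y = 0.1802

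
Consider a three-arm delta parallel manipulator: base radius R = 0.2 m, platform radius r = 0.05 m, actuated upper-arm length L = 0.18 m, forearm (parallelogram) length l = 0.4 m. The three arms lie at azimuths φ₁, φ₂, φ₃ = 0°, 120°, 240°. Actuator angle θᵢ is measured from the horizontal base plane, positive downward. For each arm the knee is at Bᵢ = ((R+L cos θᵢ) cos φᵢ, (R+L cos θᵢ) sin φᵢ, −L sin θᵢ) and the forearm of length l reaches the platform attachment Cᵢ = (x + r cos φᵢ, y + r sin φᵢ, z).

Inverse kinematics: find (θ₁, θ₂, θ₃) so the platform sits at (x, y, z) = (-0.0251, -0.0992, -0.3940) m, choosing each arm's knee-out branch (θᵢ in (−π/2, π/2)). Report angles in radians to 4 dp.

θ₁ = 0.8727, θ₂ = 1.0471, θ₃ = 0.3490

arm 1 (φ=0.0°): x'=-0.0251, y'=-0.0992
  e−x'=0.1751;  (l²−L²−(e−x')²−y'²−z²)/2L = -0.1893
  γ=atan2(-0.3940,0.1751)=-1.1526;  ψ=arccos(-0.4390)=2.0253;  θ1=γ+ψ≈0.8727
φ2=120.0° → target in arm frame (-0.0734, 0.0713)
  A=0.2234, B=-0.3940, C=(l²−L²−A²−y'²−z²)/(2L)=-0.2295
  √(A²+B²)=0.4529;  θ2 = -1.0551+2.1021 ≈ 1.0471
arm 3 (φ=240.0°): x'=0.0985, y'=0.0279
  A=0.0515, B=-0.3940, C=(l²−L²−A²−y'²−z²)/(2L)=-0.0863
  θ3 = atan2(B,A) + arccos(C/0.3974) = 0.3490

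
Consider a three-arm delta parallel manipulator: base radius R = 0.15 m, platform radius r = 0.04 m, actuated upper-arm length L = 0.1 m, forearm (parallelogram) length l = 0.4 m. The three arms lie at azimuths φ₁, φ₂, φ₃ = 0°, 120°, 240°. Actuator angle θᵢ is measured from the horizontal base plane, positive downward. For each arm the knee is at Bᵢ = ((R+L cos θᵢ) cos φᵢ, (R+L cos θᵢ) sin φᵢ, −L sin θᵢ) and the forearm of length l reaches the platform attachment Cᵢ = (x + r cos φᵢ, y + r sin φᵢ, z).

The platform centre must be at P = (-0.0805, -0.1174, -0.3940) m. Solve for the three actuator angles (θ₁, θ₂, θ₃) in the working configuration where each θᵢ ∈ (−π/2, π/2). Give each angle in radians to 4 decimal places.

θ₁ = 1.1344, θ₂ = 1.0474, θ₃ = -0.0001

φ1=0.0° → target in arm frame (-0.0805, -0.1174)
  A cos θ + B sin θ = C:  0.1905·cos θ + -0.3940·sin θ = -0.2765
  θ1 = atan2(B,A) + arccos(C/0.4376) = 1.1344
φ2=120.0° → target in arm frame (-0.0614, 0.1284)
  A=0.1714, B=-0.3940, C=(l²−L²−A²−y'²−z²)/(2L)=-0.2556
  √(A²+B²)=0.4297;  θ2 = -1.1604+2.2078 ≈ 1.0474
arm 3 (φ=240.0°): x'=0.1419, y'=-0.0110
  A=-0.0319, B=-0.3940, C=(l²−L²−A²−y'²−z²)/(2L)=-0.0319
  θ3 = atan2(B,A) + arccos(C/0.3953) = -0.0001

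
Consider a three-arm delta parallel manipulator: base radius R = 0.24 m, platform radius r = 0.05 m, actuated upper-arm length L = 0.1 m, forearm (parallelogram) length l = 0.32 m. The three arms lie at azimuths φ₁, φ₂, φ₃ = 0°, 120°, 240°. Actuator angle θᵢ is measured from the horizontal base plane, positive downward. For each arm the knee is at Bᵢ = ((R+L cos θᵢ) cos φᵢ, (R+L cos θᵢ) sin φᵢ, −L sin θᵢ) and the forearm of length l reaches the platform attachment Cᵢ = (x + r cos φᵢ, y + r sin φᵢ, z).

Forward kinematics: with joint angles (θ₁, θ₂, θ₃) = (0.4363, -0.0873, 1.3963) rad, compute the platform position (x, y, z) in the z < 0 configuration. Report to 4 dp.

(0.0245, 0.0912, -0.2110)

S1 = (0.2806·cos0.0°, 0.2806·sin0.0°, -0.0423) = (0.2806, 0.0000, -0.0423)
φ2=120.0°: virtual centre (-0.1448, 0.2508, 0.0087), radius l
arm 3 at φ=240.0°: e+L cos θ3 = 0.2074;  S3 = (-0.1037, -0.1796, -0.0985)
subtract pairs → two planes through P
linear system: -0.8509x+0.5016y = 0.0034−0.1020z; -0.7686x+-0.3592y = -0.0278−-0.1124z
Cramer: x(z) = 0.0184-0.0286z;  y(z) = 0.0381-0.2518z
sphere 1 gives Az²+Bz+C=0 with A=1.0642, B=0.0804, C=-0.0304;  B²−4AC=0.1359;  roots -0.2110, 0.1355;  negative root z = -0.2110
x = 0.0245, y = 0.0912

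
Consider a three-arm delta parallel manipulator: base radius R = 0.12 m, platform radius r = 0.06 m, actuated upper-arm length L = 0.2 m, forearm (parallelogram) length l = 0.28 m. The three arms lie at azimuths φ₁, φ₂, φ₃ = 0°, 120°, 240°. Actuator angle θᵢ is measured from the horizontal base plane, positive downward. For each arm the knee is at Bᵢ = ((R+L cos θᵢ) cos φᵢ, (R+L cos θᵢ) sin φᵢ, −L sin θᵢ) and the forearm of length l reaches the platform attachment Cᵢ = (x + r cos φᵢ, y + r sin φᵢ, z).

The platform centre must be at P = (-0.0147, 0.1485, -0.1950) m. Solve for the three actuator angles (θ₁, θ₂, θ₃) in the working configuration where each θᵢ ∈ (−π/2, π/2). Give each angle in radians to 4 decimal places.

φ1=0.0° → target in arm frame (-0.0147, 0.1485)
  A cos θ + B sin θ = C:  0.0747·cos θ + -0.1950·sin θ = -0.0681
  γ=atan2(-0.1950,0.0747)=-1.2050;  ψ=arccos(-0.3263)=1.9032;  θ1=γ+ψ≈0.6982
arm 2 (φ=120.0°): x'=0.1360, y'=-0.0615
  e−x'=-0.0760;  (l²−L²−(e−x')²−y'²−z²)/2L = -0.0229
  θ2 = atan2(B,A) + arccos(C/0.2093) = -0.2616
arm 3 (φ=240.0°): x'=-0.1213, y'=-0.0870
  A=0.1813, B=-0.1950, C=(l²−L²−A²−y'²−z²)/(2L)=-0.1001
  θ3 = atan2(B,A) + arccos(C/0.2662) = 1.1344

θ₁ = 0.6982, θ₂ = -0.2616, θ₃ = 1.1344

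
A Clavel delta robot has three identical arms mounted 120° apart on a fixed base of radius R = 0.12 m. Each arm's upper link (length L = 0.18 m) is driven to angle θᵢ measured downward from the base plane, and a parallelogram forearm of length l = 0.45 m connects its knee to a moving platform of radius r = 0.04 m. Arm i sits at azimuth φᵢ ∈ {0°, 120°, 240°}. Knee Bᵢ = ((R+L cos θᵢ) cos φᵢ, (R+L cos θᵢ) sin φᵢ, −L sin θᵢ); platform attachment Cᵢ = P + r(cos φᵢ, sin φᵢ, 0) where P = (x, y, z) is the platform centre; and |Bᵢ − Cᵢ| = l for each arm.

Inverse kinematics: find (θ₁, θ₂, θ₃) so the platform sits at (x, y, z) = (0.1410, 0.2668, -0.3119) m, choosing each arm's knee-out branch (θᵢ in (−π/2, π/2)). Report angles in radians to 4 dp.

θ₁ = -0.1749, θ₂ = -0.2618, θ₃ = 1.3089

rotate P by −φ1: (0.1410, 0.2668, -0.3119)
  e−x'=-0.0610;  (l²−L²−(e−x')²−y'²−z²)/2L = -0.0058
  √(A²+B²)=0.3178;  θ1 = -1.7639+1.5890 ≈ -0.1749
φ2=120.0° → target in arm frame (0.1606, -0.2555)
  A cos θ + B sin θ = C:  -0.0806·cos θ + -0.3119·sin θ = 0.0029
  θ2 = atan2(B,A) + arccos(C/0.3221) = -0.2618
arm 3 (φ=240.0°): x'=-0.3016, y'=-0.0113
  A cos θ + B sin θ = C:  0.3816·cos θ + -0.3119·sin θ = -0.2025
  θ3 = atan2(B,A) + arccos(C/0.4928) = 1.3089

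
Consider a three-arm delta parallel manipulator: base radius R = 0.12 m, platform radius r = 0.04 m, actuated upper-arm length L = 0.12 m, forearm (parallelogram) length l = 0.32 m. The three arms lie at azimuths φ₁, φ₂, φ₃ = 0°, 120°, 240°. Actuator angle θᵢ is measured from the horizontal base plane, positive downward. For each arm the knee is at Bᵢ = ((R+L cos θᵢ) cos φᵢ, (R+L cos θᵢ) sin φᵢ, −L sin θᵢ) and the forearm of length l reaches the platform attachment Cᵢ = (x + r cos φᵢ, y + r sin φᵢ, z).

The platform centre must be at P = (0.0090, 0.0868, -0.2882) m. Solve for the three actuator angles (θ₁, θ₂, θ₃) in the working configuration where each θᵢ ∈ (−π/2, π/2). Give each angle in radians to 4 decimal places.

θ₁ = 0.3489, θ₂ = 0.0001, θ₃ = 0.7855

rotate P by −φ1: (0.0090, 0.0868, -0.2882)
  A cos θ + B sin θ = C:  0.0710·cos θ + -0.2882·sin θ = -0.0318
  γ=atan2(-0.2882,0.0710)=-1.3292;  ψ=arccos(-0.1072)=1.6782;  θ1=γ+ψ≈0.3489
φ2=120.0° → target in arm frame (0.0707, -0.0512)
  e−x'=0.0093;  (l²−L²−(e−x')²−y'²−z²)/2L = 0.0093
  θ2 = atan2(B,A) + arccos(C/0.2884) = 0.0001
arm 3 (φ=240.0°): x'=-0.0797, y'=-0.0356
  e−x'=0.1597;  (l²−L²−(e−x')²−y'²−z²)/2L = -0.0909
  γ=atan2(-0.2882,0.1597)=-1.0649;  ψ=arccos(-0.2760)=1.8504;  θ3=γ+ψ≈0.7855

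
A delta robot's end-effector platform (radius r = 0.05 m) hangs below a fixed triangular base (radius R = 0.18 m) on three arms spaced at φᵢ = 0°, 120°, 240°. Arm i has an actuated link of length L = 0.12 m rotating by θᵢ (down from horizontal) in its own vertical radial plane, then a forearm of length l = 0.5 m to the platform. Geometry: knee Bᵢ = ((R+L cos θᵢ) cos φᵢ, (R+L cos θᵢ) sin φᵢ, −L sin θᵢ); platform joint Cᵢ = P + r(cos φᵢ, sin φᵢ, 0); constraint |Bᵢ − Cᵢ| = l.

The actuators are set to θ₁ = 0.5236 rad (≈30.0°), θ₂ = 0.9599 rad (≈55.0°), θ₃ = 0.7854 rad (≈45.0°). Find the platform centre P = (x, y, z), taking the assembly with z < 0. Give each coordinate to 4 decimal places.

φ1=0.0°: virtual centre (0.2339, 0.0000, -0.0600), radius l
arm 2 at φ=120.0°: e+L cos θ2 = 0.1988;  centre 2 = (-0.0994, 0.1722, -0.0983)
centre 3 = (0.2149·cos240.0°, 0.2149·sin240.0°, -0.0849) = (-0.1074, -0.1861, -0.0849)
subtract pairs → two planes through P
plane₁₂: -0.6667x+0.3444y+-0.0766z = -0.0091
det = 0.4832;  x = 0.0106+-0.0944z,  y = -0.0060+0.0396z
quadratic in z: (1.0105)z²+(0.1617)z+(-0.1965)=0, √Δ=0.9057 → z ∈ {-0.5282, 0.3681}; z = -0.5282 (taking z<0)
x = 0.0604, y = -0.0270

(0.0604, -0.0270, -0.5282)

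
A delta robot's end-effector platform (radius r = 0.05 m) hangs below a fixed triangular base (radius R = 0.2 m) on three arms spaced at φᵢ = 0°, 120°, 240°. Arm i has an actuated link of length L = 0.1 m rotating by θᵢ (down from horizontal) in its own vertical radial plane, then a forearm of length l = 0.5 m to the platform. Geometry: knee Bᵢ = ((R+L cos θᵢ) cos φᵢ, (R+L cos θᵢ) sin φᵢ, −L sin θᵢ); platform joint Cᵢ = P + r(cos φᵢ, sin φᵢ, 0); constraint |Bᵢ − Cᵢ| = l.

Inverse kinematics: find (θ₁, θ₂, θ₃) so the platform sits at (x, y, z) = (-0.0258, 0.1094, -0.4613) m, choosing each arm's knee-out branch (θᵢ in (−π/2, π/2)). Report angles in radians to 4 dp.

θ₁ = 0.5235, θ₂ = -0.1745, θ₃ = 0.7858

rotate P by −φ1: (-0.0258, 0.1094, -0.4613)
  e−x'=0.1758;  (l²−L²−(e−x')²−y'²−z²)/2L = -0.0784
  √(A²+B²)=0.4937;  θ1 = -1.2067+1.7302 ≈ 0.5235
rotate P by −φ2: (0.1076, -0.0324, -0.4613)
  A=0.0424, B=-0.4613, C=(l²−L²−A²−y'²−z²)/(2L)=0.1218
  θ2 = atan2(B,A) + arccos(C/0.4632) = -0.1745
rotate P by −φ3: (-0.0818, -0.0770, -0.4613)
  A=0.2318, B=-0.4613, C=(l²−L²−A²−y'²−z²)/(2L)=-0.1624
  γ=atan2(-0.4613,0.2318)=-1.1051;  ψ=arccos(-0.3146)=1.8908;  θ3=γ+ψ≈0.7858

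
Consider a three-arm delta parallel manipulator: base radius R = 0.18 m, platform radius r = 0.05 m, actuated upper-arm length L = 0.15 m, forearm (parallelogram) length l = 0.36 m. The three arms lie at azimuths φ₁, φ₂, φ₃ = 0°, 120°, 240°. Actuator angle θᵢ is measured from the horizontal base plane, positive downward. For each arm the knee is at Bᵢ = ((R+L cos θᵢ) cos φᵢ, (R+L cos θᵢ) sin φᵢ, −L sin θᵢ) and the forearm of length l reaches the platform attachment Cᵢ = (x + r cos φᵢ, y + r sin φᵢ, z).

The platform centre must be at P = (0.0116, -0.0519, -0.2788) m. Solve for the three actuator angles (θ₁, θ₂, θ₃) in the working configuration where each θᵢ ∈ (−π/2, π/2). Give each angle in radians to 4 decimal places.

θ₁ = 0.2618, θ₂ = 0.6108, θ₃ = 0.0878

arm 1 (φ=0.0°): x'=0.0116, y'=-0.0519
  e−x'=0.1184;  (l²−L²−(e−x')²−y'²−z²)/2L = 0.0422
  θ1 = atan2(B,A) + arccos(C/0.3029) = 0.2618
φ2=120.0° → target in arm frame (-0.0507, 0.0159)
  A cos θ + B sin θ = C:  0.1807·cos θ + -0.2788·sin θ = -0.0118
  γ=atan2(-0.2788,0.1807)=-0.9956;  ψ=arccos(-0.0356)=1.6064;  θ2=γ+ψ≈0.6108
φ3=240.0° → target in arm frame (0.0391, 0.0360)
  A cos θ + B sin θ = C:  0.0909·cos θ + -0.2788·sin θ = 0.0661
  γ=atan2(-0.2788,0.0909)=-1.2558;  ψ=arccos(0.2253)=1.3435;  θ3=γ+ψ≈0.0878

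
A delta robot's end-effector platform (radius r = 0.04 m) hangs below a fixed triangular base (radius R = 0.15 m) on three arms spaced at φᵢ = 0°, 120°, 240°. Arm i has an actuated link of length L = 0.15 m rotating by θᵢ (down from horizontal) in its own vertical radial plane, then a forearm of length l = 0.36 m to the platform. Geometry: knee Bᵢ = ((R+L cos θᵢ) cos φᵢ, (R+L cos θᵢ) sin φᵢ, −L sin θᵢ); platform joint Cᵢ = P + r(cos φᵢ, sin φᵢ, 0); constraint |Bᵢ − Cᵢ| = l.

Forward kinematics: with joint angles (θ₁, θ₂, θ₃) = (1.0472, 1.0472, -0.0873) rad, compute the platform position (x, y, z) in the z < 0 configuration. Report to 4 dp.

(-0.0792, -0.1371, -0.3324)

φ1=0.0°: virtual centre (0.1850, 0.0000, -0.1299), radius l
arm 2 at φ=120.0°: e+L cos θ2 = 0.1850;  centre 2 = (-0.0925, 0.1602, -0.1299)
φ3=240.0°: virtual centre (-0.1297, -0.2247, 0.0131), radius l
|centre ₂|²−|centre ₁|² = 0.0000;  |centre ₃|²−|centre ₁|² = 0.0164
linear system: -0.5550x+0.3204y = 0.0000−0.0000z; -0.6294x+-0.4493y = 0.0164−0.2860z
Cramer: x(z) = -0.0116+0.2031z;  y(z) = -0.0201+0.3519z
into |P−centre ₁|² = l²: 1.1651z² + 0.1657z + -0.0737 = 0;  Δ = 0.3707;  z = -0.3324 or 0.1902 → z<0 root = -0.3324
x = -0.0792, y = -0.1371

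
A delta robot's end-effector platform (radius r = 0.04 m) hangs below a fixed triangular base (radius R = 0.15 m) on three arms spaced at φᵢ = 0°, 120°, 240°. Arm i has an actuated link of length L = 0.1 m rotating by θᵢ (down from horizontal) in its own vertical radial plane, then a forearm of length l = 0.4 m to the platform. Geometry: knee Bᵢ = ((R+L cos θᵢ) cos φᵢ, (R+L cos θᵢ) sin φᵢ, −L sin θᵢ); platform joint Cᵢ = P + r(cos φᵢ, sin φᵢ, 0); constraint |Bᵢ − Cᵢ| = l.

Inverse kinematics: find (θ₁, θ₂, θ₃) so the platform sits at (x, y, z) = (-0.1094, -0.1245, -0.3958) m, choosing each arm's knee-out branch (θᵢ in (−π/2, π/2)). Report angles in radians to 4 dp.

θ₁ = 1.3955, θ₂ = 1.1338, θ₃ = -0.0004

rotate P by −φ1: (-0.1094, -0.1245, -0.3958)
  A cos θ + B sin θ = C:  0.2194·cos θ + -0.3958·sin θ = -0.3515
  γ=atan2(-0.3958,0.2194)=-1.0646;  ψ=arccos(-0.7767)=2.4601;  θ1=γ+ψ≈1.3955
rotate P by −φ2: (-0.0531, 0.1570, -0.3958)
  e−x'=0.1631;  (l²−L²−(e−x')²−y'²−z²)/2L = -0.2896
  γ=atan2(-0.3958,0.1631)=-1.1799;  ψ=arccos(-0.6764)=2.3137;  θ2=γ+ψ≈1.1338
arm 3 (φ=240.0°): x'=0.1625, y'=-0.0325
  A=-0.0525, B=-0.3958, C=(l²−L²−A²−y'²−z²)/(2L)=-0.0524
  γ=atan2(-0.3958,-0.0525)=-1.7027;  ψ=arccos(-0.1311)=1.7023;  θ3=γ+ψ≈-0.0004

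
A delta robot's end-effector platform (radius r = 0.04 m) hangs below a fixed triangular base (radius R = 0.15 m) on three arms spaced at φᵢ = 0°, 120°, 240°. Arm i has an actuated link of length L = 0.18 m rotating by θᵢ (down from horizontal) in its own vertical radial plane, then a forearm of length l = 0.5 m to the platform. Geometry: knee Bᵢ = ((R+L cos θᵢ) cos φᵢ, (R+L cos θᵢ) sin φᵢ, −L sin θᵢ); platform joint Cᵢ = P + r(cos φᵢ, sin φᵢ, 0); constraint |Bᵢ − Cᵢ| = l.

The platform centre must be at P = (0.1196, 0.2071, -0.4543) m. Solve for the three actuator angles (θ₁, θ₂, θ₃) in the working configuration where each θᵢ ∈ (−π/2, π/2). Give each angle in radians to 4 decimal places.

rotate P by −φ1: (0.1196, 0.2071, -0.4543)
  A cos θ + B sin θ = C:  -0.0096·cos θ + -0.4543·sin θ = -0.0883
  θ1 = atan2(B,A) + arccos(C/0.4544) = 0.1743
arm 2 (φ=120.0°): x'=0.1196, y'=-0.2071
  A cos θ + B sin θ = C:  -0.0096·cos θ + -0.4543·sin θ = -0.0883
  γ=atan2(-0.4543,-0.0096)=-1.5918;  ψ=arccos(-0.1943)=1.7663;  θ2=γ+ψ≈0.1745
arm 3 (φ=240.0°): x'=-0.2392, y'=0.0000
  A cos θ + B sin θ = C:  0.3492·cos θ + -0.4543·sin θ = -0.3075
  θ3 = atan2(B,A) + arccos(C/0.5730) = 1.2217

θ₁ = 0.1743, θ₂ = 0.1745, θ₃ = 1.2217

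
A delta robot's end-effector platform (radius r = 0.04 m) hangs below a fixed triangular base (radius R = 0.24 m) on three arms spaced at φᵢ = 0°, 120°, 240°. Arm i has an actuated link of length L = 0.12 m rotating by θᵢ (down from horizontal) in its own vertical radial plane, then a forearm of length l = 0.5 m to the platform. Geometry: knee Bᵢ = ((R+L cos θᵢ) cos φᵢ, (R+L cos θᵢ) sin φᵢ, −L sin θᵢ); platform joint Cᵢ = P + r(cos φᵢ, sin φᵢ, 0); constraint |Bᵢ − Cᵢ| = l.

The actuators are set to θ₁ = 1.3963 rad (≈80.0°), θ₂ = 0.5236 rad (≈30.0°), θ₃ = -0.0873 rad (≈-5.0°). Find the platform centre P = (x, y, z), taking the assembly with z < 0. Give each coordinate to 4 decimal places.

S1 = (0.2208·cos0.0°, 0.2208·sin0.0°, -0.1182) = (0.2208, 0.0000, -0.1182)
arm 2 at φ=120.0°: (R−r)+L cos θ2 = 0.3039;  S2 = (-0.1520, 0.2632, -0.0600)
arm 3 at φ=240.0°: (R−r)+L cos θ3 = 0.3195;  S3 = (-0.1598, -0.2767, 0.0105)
|S₂|²−|S₁|² = 0.0332;  |S₃|²−|S₁|² = 0.0395
[-0.7456 0.5264 0.1164]·P = 0.0332;  [-0.7612 -0.5535 0.2573]·P = 0.0395
Cramer: x(z) = -0.0482+0.2457z;  y(z) = -0.0051+0.1269z
sphere 1 gives Az²+Bz+C=0 with A=1.0765, B=0.1029, C=-0.1636;  B²−4AC=0.7152;  roots -0.4406, 0.3450;  negative root z = -0.4406
x = -0.1564, y = -0.0610

(-0.1564, -0.0610, -0.4406)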